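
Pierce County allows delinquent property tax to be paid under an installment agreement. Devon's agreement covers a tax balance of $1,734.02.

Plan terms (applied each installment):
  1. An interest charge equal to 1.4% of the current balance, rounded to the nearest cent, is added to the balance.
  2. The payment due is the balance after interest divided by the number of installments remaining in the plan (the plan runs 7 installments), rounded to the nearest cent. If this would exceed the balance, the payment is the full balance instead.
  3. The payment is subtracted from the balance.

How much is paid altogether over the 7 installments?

Installment 1: opening $1,734.02; interest $24.28 → $1,758.30; payment $251.19; balance $1,507.11
Installment 2: opening $1,507.11; interest $21.10 → $1,528.21; payment $254.70; balance $1,273.51
Installment 3: opening $1,273.51; interest $17.83 → $1,291.34; payment $258.27; balance $1,033.07
Installment 4: opening $1,033.07; interest $14.46 → $1,047.53; payment $261.88; balance $785.65
Installment 5: opening $785.65; interest $11.00 → $796.65; payment $265.55; balance $531.10
Installment 6: opening $531.10; interest $7.44 → $538.54; payment $269.27; balance $269.27
Installment 7: opening $269.27; interest $3.77 → $273.04; payment $273.04; balance $0.00
Total paid: $1,833.90

$1,833.90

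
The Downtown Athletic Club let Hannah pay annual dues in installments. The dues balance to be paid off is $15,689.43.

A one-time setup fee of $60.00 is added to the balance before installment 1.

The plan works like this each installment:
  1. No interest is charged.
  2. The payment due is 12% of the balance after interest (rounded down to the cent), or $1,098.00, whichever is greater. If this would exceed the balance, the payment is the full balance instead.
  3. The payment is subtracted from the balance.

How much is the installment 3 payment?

Installment 1: opening $15,749.43; payment $1,889.93; balance $13,859.50
Installment 2: opening $13,859.50; payment $1,663.14; balance $12,196.36
Installment 3: opening $12,196.36; payment $1,463.56; balance $10,732.80

$1,463.56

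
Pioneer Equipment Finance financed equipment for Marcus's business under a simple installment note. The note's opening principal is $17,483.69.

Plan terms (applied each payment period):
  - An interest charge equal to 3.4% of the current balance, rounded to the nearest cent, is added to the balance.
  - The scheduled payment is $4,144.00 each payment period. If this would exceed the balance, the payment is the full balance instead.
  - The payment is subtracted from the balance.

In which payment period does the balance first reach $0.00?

Payment period 1: $17,483.69 +$594.45 interest = $18,078.14; pay $4,144.00 → $13,934.14
Payment period 2: $13,934.14 +$473.76 interest = $14,407.90; pay $4,144.00 → $10,263.90
Payment period 3: $10,263.90 +$348.97 interest = $10,612.87; pay $4,144.00 → $6,468.87
Payment period 4: $6,468.87 +$219.94 interest = $6,688.81; pay $4,144.00 → $2,544.81
Payment period 5: $2,544.81 +$86.52 interest = $2,631.33; pay $2,631.33 → $0.00
Balance reaches $0.00 in payment period 5.

5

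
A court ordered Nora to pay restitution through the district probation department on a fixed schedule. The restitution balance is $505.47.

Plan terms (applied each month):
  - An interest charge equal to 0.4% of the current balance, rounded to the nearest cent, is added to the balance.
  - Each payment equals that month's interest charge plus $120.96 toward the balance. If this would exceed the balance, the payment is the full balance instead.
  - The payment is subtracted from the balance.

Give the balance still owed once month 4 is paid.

Month 1: $505.47 +$2.02 interest = $507.49; pay $122.98 → $384.51
Month 2: $384.51 +$1.54 interest = $386.05; pay $122.50 → $263.55
Month 3: $263.55 +$1.05 interest = $264.60; pay $122.01 → $142.59
Month 4: $142.59 +$0.57 interest = $143.16; pay $121.53 → $21.63

$21.63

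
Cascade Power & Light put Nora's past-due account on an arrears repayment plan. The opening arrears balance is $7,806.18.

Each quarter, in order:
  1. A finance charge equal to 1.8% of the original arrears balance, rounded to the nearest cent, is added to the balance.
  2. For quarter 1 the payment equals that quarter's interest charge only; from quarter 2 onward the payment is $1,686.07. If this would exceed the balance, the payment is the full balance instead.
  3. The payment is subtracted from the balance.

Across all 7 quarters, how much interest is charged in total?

$983.57

# | Opening | Interest | Payment | End bal
1 | $7,806.18 | $140.51 | $140.51 | $7,806.18
2 | $7,806.18 | $140.51 | $1,686.07 | $6,260.62
3 | $6,260.62 | $140.51 | $1,686.07 | $4,715.06
4 | $4,715.06 | $140.51 | $1,686.07 | $3,169.50
5 | $3,169.50 | $140.51 | $1,686.07 | $1,623.94
6 | $1,623.94 | $140.51 | $1,686.07 | $78.38
7 | $78.38 | $140.51 | $218.89 | $0.00
Total interest: $140.51 + $140.51 + $140.51 + $140.51 + $140.51 + $140.51 + $140.51 = $983.57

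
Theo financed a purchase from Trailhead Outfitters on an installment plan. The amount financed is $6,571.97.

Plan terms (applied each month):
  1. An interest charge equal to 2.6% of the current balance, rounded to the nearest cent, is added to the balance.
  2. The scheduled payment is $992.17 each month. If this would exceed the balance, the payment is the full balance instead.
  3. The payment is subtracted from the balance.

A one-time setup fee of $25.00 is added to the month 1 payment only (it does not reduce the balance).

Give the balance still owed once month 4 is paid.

$3,156.42

# | Opening | Interest | Payment | Fee | End bal
1 | $6,571.97 | $170.87 | $992.17 | $25.00 | $5,750.67
2 | $5,750.67 | $149.52 | $992.17 | — | $4,908.02
3 | $4,908.02 | $127.61 | $992.17 | — | $4,043.46
4 | $4,043.46 | $105.13 | $992.17 | — | $3,156.42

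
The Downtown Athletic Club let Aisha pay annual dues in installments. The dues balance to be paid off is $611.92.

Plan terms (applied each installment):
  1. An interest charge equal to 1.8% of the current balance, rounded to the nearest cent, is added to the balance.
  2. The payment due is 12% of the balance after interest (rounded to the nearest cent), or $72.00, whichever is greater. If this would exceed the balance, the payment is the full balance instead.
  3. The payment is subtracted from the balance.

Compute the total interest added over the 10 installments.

# | Opening | Interest | Payment | End bal
1 | $611.92 | $11.01 | $74.75 | $548.18
2 | $548.18 | $9.87 | $72.00 | $486.05
3 | $486.05 | $8.75 | $72.00 | $422.80
4 | $422.80 | $7.61 | $72.00 | $358.41
5 | $358.41 | $6.45 | $72.00 | $292.86
6 | $292.86 | $5.27 | $72.00 | $226.13
7 | $226.13 | $4.07 | $72.00 | $158.20
8 | $158.20 | $2.85 | $72.00 | $89.05
9 | $89.05 | $1.60 | $72.00 | $18.65
10 | $18.65 | $0.34 | $18.99 | $0.00
Total interest: $11.01 + $9.87 + $8.75 + $7.61 + $6.45 + $5.27 + $4.07 + $2.85 + $1.60 + $0.34 = $57.82

$57.82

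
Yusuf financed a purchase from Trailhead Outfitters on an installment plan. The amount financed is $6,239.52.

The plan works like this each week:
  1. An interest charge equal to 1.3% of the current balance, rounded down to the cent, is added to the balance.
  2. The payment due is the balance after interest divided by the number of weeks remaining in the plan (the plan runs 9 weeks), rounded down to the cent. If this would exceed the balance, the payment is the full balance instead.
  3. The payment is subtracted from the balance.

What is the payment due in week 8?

Week 1: $6,239.52 +$81.11 interest = $6,320.63; pay $702.29 → $5,618.34
Week 2: $5,618.34 +$73.03 interest = $5,691.37; pay $711.42 → $4,979.95
Week 3: $4,979.95 +$64.73 interest = $5,044.68; pay $720.66 → $4,324.02
Week 4: $4,324.02 +$56.21 interest = $4,380.23; pay $730.03 → $3,650.20
Week 5: $3,650.20 +$47.45 interest = $3,697.65; pay $739.53 → $2,958.12
Week 6: $2,958.12 +$38.45 interest = $2,996.57; pay $749.14 → $2,247.43
Week 7: $2,247.43 +$29.21 interest = $2,276.64; pay $758.88 → $1,517.76
Week 8: $1,517.76 +$19.73 interest = $1,537.49; pay $768.74 → $768.75

$768.74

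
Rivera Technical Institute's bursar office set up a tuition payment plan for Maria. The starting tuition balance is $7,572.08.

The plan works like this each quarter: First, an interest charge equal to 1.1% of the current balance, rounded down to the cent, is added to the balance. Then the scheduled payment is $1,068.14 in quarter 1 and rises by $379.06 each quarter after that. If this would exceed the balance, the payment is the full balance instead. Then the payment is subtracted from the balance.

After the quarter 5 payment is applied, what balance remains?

$0.00

Quarter 1: $7,572.08 +$83.29 interest = $7,655.37; pay $1,068.14 → $6,587.23
Quarter 2: $6,587.23 +$72.45 interest = $6,659.68; pay $1,447.20 → $5,212.48
Quarter 3: $5,212.48 +$57.33 interest = $5,269.81; pay $1,826.26 → $3,443.55
Quarter 4: $3,443.55 +$37.87 interest = $3,481.42; pay $2,205.32 → $1,276.10
Quarter 5: $1,276.10 +$14.03 interest = $1,290.13; pay $1,290.13 → $0.00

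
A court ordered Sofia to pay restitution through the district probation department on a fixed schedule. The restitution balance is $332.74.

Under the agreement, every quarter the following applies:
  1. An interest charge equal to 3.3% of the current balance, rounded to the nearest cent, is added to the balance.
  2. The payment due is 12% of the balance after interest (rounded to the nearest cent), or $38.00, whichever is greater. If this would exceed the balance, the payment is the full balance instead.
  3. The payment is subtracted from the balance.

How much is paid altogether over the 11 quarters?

$398.05

Quarter 1: opening $332.74; interest $10.98 → $343.72; payment $41.25; balance $302.47
Quarter 2: opening $302.47; interest $9.98 → $312.45; payment $38.00; balance $274.45
Quarter 3: opening $274.45; interest $9.06 → $283.51; payment $38.00; balance $245.51
Quarter 4: opening $245.51; interest $8.10 → $253.61; payment $38.00; balance $215.61
Quarter 5: opening $215.61; interest $7.12 → $222.73; payment $38.00; balance $184.73
Quarter 6: opening $184.73; interest $6.10 → $190.83; payment $38.00; balance $152.83
Quarter 7: opening $152.83; interest $5.04 → $157.87; payment $38.00; balance $119.87
Quarter 8: opening $119.87; interest $3.96 → $123.83; payment $38.00; balance $85.83
Quarter 9: opening $85.83; interest $2.83 → $88.66; payment $38.00; balance $50.66
Quarter 10: opening $50.66; interest $1.67 → $52.33; payment $38.00; balance $14.33
Quarter 11: opening $14.33; interest $0.47 → $14.80; payment $14.80; balance $0.00
Total paid: $398.05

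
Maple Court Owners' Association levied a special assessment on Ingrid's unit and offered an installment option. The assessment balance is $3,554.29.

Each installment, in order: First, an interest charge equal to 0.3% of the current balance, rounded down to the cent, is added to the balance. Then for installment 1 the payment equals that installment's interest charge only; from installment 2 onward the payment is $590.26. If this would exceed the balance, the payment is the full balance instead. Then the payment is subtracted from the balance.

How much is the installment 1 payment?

$10.66

Installment 1: opening $3,554.29; interest $10.66 → $3,564.95; payment $10.66; balance $3,554.29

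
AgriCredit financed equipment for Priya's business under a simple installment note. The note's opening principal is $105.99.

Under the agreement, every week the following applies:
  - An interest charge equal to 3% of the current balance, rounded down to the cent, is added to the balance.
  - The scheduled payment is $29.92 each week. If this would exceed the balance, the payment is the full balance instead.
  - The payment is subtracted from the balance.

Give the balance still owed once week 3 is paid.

$23.32

Week 1: $105.99 +$3.17 interest = $109.16; pay $29.92 → $79.24
Week 2: $79.24 +$2.37 interest = $81.61; pay $29.92 → $51.69
Week 3: $51.69 +$1.55 interest = $53.24; pay $29.92 → $23.32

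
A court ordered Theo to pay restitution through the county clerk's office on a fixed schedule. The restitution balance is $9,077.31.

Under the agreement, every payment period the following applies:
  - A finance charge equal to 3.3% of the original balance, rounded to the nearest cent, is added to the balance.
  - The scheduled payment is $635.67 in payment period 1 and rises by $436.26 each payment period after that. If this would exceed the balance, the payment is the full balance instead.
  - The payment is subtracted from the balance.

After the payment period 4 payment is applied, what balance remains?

$5,115.27

Payment period 1: $9,077.31 +$299.55 interest = $9,376.86; pay $635.67 → $8,741.19
Payment period 2: $8,741.19 +$299.55 interest = $9,040.74; pay $1,071.93 → $7,968.81
Payment period 3: $7,968.81 +$299.55 interest = $8,268.36; pay $1,508.19 → $6,760.17
Payment period 4: $6,760.17 +$299.55 interest = $7,059.72; pay $1,944.45 → $5,115.27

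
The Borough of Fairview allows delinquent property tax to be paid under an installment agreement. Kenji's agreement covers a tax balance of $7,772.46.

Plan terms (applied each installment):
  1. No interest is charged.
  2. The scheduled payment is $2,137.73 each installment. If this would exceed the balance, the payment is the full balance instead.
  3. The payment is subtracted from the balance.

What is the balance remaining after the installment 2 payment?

Installment 1: opening $7,772.46; payment $2,137.73; balance $5,634.73
Installment 2: opening $5,634.73; payment $2,137.73; balance $3,497.00

$3,497.00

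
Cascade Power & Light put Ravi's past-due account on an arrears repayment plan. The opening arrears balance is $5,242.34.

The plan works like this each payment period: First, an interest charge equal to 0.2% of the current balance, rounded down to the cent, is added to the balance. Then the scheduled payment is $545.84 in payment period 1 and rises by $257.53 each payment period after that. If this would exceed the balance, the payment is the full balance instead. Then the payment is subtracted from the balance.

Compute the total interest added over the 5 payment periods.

Payment period 1: opening $5,242.34; interest $10.48 → $5,252.82; payment $545.84; balance $4,706.98
Payment period 2: opening $4,706.98; interest $9.41 → $4,716.39; payment $803.37; balance $3,913.02
Payment period 3: opening $3,913.02; interest $7.82 → $3,920.84; payment $1,060.90; balance $2,859.94
Payment period 4: opening $2,859.94; interest $5.71 → $2,865.65; payment $1,318.43; balance $1,547.22
Payment period 5: opening $1,547.22; interest $3.09 → $1,550.31; payment $1,550.31; balance $0.00
Total interest: $10.48 + $9.41 + $7.82 + $5.71 + $3.09 = $36.51

$36.51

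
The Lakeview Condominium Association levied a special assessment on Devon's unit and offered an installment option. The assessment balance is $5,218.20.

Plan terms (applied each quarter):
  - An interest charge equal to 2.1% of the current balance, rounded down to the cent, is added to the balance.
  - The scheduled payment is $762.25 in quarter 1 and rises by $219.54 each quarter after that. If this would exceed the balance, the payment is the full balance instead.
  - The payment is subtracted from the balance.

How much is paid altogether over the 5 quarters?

$5,579.53

Quarter 1: opening $5,218.20; interest $109.58 → $5,327.78; payment $762.25; balance $4,565.53
Quarter 2: opening $4,565.53; interest $95.87 → $4,661.40; payment $981.79; balance $3,679.61
Quarter 3: opening $3,679.61; interest $77.27 → $3,756.88; payment $1,201.33; balance $2,555.55
Quarter 4: opening $2,555.55; interest $53.66 → $2,609.21; payment $1,420.87; balance $1,188.34
Quarter 5: opening $1,188.34; interest $24.95 → $1,213.29; payment $1,213.29; balance $0.00
Total paid: $5,579.53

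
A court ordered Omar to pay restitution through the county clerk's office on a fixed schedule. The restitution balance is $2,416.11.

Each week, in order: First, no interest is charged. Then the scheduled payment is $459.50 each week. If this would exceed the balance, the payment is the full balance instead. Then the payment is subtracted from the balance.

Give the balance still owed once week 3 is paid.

$1,037.61

Week 1: opening $2,416.11; payment $459.50; balance $1,956.61
Week 2: opening $1,956.61; payment $459.50; balance $1,497.11
Week 3: opening $1,497.11; payment $459.50; balance $1,037.61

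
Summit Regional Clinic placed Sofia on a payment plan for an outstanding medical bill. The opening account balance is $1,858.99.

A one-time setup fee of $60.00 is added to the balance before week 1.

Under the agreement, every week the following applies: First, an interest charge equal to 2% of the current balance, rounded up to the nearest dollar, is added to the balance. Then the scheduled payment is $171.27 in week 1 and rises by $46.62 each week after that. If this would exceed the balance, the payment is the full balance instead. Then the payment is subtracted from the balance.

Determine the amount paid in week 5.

Week 1: $1,918.99 +$39.00 interest = $1,957.99; pay $171.27 → $1,786.72
Week 2: $1,786.72 +$36.00 interest = $1,822.72; pay $217.89 → $1,604.83
Week 3: $1,604.83 +$33.00 interest = $1,637.83; pay $264.51 → $1,373.32
Week 4: $1,373.32 +$28.00 interest = $1,401.32; pay $311.13 → $1,090.19
Week 5: $1,090.19 +$22.00 interest = $1,112.19; pay $357.75 → $754.44

$357.75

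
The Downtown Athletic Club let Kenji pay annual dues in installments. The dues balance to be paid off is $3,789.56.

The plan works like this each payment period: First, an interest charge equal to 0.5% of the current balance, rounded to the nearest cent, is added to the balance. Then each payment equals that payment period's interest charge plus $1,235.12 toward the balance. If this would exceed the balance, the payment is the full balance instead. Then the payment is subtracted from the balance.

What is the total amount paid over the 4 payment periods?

# | Opening | Interest | Payment | End bal
1 | $3,789.56 | $18.95 | $1,254.07 | $2,554.44
2 | $2,554.44 | $12.77 | $1,247.89 | $1,319.32
3 | $1,319.32 | $6.60 | $1,241.72 | $84.20
4 | $84.20 | $0.42 | $84.62 | $0.00
Total paid: $3,828.30

$3,828.30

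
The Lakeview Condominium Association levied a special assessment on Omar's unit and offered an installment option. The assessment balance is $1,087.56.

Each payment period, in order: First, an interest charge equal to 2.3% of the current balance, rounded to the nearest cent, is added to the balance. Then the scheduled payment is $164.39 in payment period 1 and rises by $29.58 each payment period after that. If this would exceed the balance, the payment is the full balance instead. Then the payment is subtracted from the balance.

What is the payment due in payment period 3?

$223.55

Payment period 1: opening $1,087.56; interest $25.01 → $1,112.57; payment $164.39; balance $948.18
Payment period 2: opening $948.18; interest $21.81 → $969.99; payment $193.97; balance $776.02
Payment period 3: opening $776.02; interest $17.85 → $793.87; payment $223.55; balance $570.32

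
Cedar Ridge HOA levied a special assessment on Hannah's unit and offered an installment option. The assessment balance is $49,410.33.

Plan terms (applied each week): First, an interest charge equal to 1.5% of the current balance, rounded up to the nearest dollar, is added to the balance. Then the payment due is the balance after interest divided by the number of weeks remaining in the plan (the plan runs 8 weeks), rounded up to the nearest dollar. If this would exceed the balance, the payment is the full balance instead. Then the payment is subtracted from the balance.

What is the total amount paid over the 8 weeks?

$52,869.33

# | Opening | Interest | Payment | End bal
1 | $49,410.33 | $742.00 | $6,270.00 | $43,882.33
2 | $43,882.33 | $659.00 | $6,364.00 | $38,177.33
3 | $38,177.33 | $573.00 | $6,459.00 | $32,291.33
4 | $32,291.33 | $485.00 | $6,556.00 | $26,220.33
5 | $26,220.33 | $394.00 | $6,654.00 | $19,960.33
6 | $19,960.33 | $300.00 | $6,754.00 | $13,506.33
7 | $13,506.33 | $203.00 | $6,855.00 | $6,854.33
8 | $6,854.33 | $103.00 | $6,957.33 | $0.00
Total paid: $52,869.33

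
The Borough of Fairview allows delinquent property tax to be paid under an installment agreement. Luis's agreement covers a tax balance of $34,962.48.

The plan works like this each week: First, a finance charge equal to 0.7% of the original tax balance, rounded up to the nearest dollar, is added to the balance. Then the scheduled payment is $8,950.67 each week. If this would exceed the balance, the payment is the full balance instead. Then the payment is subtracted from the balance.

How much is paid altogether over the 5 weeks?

$36,187.48

Week 1: $34,962.48 +$245.00 interest = $35,207.48; pay $8,950.67 → $26,256.81
Week 2: $26,256.81 +$245.00 interest = $26,501.81; pay $8,950.67 → $17,551.14
Week 3: $17,551.14 +$245.00 interest = $17,796.14; pay $8,950.67 → $8,845.47
Week 4: $8,845.47 +$245.00 interest = $9,090.47; pay $8,950.67 → $139.80
Week 5: $139.80 +$245.00 interest = $384.80; pay $384.80 → $0.00
Total paid: $36,187.48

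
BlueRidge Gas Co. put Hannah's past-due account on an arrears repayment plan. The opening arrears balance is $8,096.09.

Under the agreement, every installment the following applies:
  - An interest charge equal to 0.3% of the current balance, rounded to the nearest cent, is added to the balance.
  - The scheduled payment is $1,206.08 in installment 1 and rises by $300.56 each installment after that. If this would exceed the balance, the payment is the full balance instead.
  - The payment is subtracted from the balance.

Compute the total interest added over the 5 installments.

Installment 1: $8,096.09 +$24.29 interest = $8,120.38; pay $1,206.08 → $6,914.30
Installment 2: $6,914.30 +$20.74 interest = $6,935.04; pay $1,506.64 → $5,428.40
Installment 3: $5,428.40 +$16.29 interest = $5,444.69; pay $1,807.20 → $3,637.49
Installment 4: $3,637.49 +$10.91 interest = $3,648.40; pay $2,107.76 → $1,540.64
Installment 5: $1,540.64 +$4.62 interest = $1,545.26; pay $1,545.26 → $0.00
Total interest: $24.29 + $20.74 + $16.29 + $10.91 + $4.62 = $76.85

$76.85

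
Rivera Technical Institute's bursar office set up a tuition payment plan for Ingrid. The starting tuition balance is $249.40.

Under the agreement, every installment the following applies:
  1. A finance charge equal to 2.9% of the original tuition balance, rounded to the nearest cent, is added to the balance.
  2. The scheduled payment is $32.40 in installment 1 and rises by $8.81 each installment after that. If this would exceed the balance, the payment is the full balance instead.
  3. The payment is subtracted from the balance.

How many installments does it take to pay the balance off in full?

6

Installment 1: $249.40 +$7.23 interest = $256.63; pay $32.40 → $224.23
Installment 2: $224.23 +$7.23 interest = $231.46; pay $41.21 → $190.25
Installment 3: $190.25 +$7.23 interest = $197.48; pay $50.02 → $147.46
Installment 4: $147.46 +$7.23 interest = $154.69; pay $58.83 → $95.86
Installment 5: $95.86 +$7.23 interest = $103.09; pay $67.64 → $35.45
Installment 6: $35.45 +$7.23 interest = $42.68; pay $42.68 → $0.00
Balance reaches $0.00 in installment 6.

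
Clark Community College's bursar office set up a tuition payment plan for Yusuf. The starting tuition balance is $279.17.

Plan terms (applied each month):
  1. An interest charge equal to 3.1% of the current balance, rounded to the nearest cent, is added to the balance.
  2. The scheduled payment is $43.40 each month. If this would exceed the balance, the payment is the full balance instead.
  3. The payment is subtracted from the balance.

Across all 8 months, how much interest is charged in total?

# | Opening | Interest | Payment | End bal
1 | $279.17 | $8.65 | $43.40 | $244.42
2 | $244.42 | $7.58 | $43.40 | $208.60
3 | $208.60 | $6.47 | $43.40 | $171.67
4 | $171.67 | $5.32 | $43.40 | $133.59
5 | $133.59 | $4.14 | $43.40 | $94.33
6 | $94.33 | $2.92 | $43.40 | $53.85
7 | $53.85 | $1.67 | $43.40 | $12.12
8 | $12.12 | $0.38 | $12.50 | $0.00
Total interest: $8.65 + $7.58 + $6.47 + $5.32 + $4.14 + $2.92 + $1.67 + $0.38 = $37.13

$37.13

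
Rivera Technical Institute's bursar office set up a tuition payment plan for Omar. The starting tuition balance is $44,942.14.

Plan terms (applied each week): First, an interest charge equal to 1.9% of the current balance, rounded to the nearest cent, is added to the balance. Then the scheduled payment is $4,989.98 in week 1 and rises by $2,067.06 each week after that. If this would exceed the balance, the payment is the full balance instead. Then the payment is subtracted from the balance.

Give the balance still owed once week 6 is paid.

Week 1: opening $44,942.14; interest $853.90 → $45,796.04; payment $4,989.98; balance $40,806.06
Week 2: opening $40,806.06; interest $775.32 → $41,581.38; payment $7,057.04; balance $34,524.34
Week 3: opening $34,524.34; interest $655.96 → $35,180.30; payment $9,124.10; balance $26,056.20
Week 4: opening $26,056.20; interest $495.07 → $26,551.27; payment $11,191.16; balance $15,360.11
Week 5: opening $15,360.11; interest $291.84 → $15,651.95; payment $13,258.22; balance $2,393.73
Week 6: opening $2,393.73; interest $45.48 → $2,439.21; payment $2,439.21; balance $0.00

$0.00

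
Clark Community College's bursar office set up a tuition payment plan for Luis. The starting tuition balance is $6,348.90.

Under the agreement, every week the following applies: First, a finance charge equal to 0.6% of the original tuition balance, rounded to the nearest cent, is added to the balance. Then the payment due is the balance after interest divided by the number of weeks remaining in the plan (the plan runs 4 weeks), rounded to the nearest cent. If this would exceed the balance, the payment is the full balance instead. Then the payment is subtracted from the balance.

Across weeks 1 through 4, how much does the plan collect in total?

$6,501.26

# | Opening | Interest | Payment | End bal
1 | $6,348.90 | $38.09 | $1,596.75 | $4,790.24
2 | $4,790.24 | $38.09 | $1,609.44 | $3,218.89
3 | $3,218.89 | $38.09 | $1,628.49 | $1,628.49
4 | $1,628.49 | $38.09 | $1,666.58 | $0.00
Total paid: $6,501.26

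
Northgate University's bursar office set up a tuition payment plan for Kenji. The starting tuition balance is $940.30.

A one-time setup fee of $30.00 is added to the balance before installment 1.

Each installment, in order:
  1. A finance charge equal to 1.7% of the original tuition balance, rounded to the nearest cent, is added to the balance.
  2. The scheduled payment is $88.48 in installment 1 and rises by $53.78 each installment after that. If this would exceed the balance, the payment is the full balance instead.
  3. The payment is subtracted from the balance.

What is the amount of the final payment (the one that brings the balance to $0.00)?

Installment 1: opening $970.30; interest $15.99 → $986.29; payment $88.48; balance $897.81
Installment 2: opening $897.81; interest $15.99 → $913.80; payment $142.26; balance $771.54
Installment 3: opening $771.54; interest $15.99 → $787.53; payment $196.04; balance $591.49
Installment 4: opening $591.49; interest $15.99 → $607.48; payment $249.82; balance $357.66
Installment 5: opening $357.66; interest $15.99 → $373.65; payment $303.60; balance $70.05
Installment 6: opening $70.05; interest $15.99 → $86.04; payment $86.04; balance $0.00

$86.04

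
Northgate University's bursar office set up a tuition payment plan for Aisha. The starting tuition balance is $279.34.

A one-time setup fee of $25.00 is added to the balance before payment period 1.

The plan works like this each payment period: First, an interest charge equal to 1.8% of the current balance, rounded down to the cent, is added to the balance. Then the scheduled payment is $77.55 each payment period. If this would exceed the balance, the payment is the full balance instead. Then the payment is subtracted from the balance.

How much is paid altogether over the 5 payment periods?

$318.50

Payment period 1: opening $304.34; interest $5.47 → $309.81; payment $77.55; balance $232.26
Payment period 2: opening $232.26; interest $4.18 → $236.44; payment $77.55; balance $158.89
Payment period 3: opening $158.89; interest $2.86 → $161.75; payment $77.55; balance $84.20
Payment period 4: opening $84.20; interest $1.51 → $85.71; payment $77.55; balance $8.16
Payment period 5: opening $8.16; interest $0.14 → $8.30; payment $8.30; balance $0.00
Total paid: $318.50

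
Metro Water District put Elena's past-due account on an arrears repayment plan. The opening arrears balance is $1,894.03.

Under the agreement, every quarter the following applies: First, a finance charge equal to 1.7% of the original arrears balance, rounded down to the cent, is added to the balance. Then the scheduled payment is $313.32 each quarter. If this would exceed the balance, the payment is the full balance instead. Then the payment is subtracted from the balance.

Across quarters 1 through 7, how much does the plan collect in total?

$2,119.36

Quarter 1: $1,894.03 +$32.19 interest = $1,926.22; pay $313.32 → $1,612.90
Quarter 2: $1,612.90 +$32.19 interest = $1,645.09; pay $313.32 → $1,331.77
Quarter 3: $1,331.77 +$32.19 interest = $1,363.96; pay $313.32 → $1,050.64
Quarter 4: $1,050.64 +$32.19 interest = $1,082.83; pay $313.32 → $769.51
Quarter 5: $769.51 +$32.19 interest = $801.70; pay $313.32 → $488.38
Quarter 6: $488.38 +$32.19 interest = $520.57; pay $313.32 → $207.25
Quarter 7: $207.25 +$32.19 interest = $239.44; pay $239.44 → $0.00
Total paid: $2,119.36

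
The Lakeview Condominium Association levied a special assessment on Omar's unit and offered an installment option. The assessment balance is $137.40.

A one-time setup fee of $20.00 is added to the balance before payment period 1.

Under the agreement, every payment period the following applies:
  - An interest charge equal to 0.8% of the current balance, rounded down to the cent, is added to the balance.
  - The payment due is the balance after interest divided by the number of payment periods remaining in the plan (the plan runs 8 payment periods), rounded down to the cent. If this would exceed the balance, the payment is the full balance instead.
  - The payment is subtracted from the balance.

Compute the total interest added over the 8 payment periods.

$5.73

Payment period 1: opening $157.40; interest $1.25 → $158.65; payment $19.83; balance $138.82
Payment period 2: opening $138.82; interest $1.11 → $139.93; payment $19.99; balance $119.94
Payment period 3: opening $119.94; interest $0.95 → $120.89; payment $20.14; balance $100.75
Payment period 4: opening $100.75; interest $0.80 → $101.55; payment $20.31; balance $81.24
Payment period 5: opening $81.24; interest $0.64 → $81.88; payment $20.47; balance $61.41
Payment period 6: opening $61.41; interest $0.49 → $61.90; payment $20.63; balance $41.27
Payment period 7: opening $41.27; interest $0.33 → $41.60; payment $20.80; balance $20.80
Payment period 8: opening $20.80; interest $0.16 → $20.96; payment $20.96; balance $0.00
Total interest: $1.25 + $1.11 + $0.95 + $0.80 + $0.64 + $0.49 + $0.33 + $0.16 = $5.73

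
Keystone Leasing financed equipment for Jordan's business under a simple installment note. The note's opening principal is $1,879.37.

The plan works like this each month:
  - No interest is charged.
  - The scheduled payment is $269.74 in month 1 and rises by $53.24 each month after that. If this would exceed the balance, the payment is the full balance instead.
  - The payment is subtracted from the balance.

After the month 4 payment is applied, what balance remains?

Month 1: opening $1,879.37; payment $269.74; balance $1,609.63
Month 2: opening $1,609.63; payment $322.98; balance $1,286.65
Month 3: opening $1,286.65; payment $376.22; balance $910.43
Month 4: opening $910.43; payment $429.46; balance $480.97

$480.97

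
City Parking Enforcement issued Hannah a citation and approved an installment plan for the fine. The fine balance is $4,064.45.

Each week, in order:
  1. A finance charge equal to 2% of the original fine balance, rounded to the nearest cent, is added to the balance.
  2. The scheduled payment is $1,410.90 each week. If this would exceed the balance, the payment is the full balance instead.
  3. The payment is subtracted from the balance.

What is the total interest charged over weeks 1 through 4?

Week 1: $4,064.45 +$81.29 interest = $4,145.74; pay $1,410.90 → $2,734.84
Week 2: $2,734.84 +$81.29 interest = $2,816.13; pay $1,410.90 → $1,405.23
Week 3: $1,405.23 +$81.29 interest = $1,486.52; pay $1,410.90 → $75.62
Week 4: $75.62 +$81.29 interest = $156.91; pay $156.91 → $0.00
Total interest: $81.29 + $81.29 + $81.29 + $81.29 = $325.16

$325.16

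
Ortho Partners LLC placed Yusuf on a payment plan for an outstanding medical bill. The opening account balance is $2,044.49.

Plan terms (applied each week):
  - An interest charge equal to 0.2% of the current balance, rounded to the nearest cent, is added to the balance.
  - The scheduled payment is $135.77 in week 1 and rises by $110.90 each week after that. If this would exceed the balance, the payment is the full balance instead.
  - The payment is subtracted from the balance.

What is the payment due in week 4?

$468.47

Week 1: opening $2,044.49; interest $4.09 → $2,048.58; payment $135.77; balance $1,912.81
Week 2: opening $1,912.81; interest $3.83 → $1,916.64; payment $246.67; balance $1,669.97
Week 3: opening $1,669.97; interest $3.34 → $1,673.31; payment $357.57; balance $1,315.74
Week 4: opening $1,315.74; interest $2.63 → $1,318.37; payment $468.47; balance $849.90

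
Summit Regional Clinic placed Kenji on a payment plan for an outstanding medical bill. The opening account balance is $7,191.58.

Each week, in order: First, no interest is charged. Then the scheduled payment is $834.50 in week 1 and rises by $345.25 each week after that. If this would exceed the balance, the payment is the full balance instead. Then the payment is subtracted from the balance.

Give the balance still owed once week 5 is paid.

$0.00

Week 1: opening $7,191.58; payment $834.50; balance $6,357.08
Week 2: opening $6,357.08; payment $1,179.75; balance $5,177.33
Week 3: opening $5,177.33; payment $1,525.00; balance $3,652.33
Week 4: opening $3,652.33; payment $1,870.25; balance $1,782.08
Week 5: opening $1,782.08; payment $1,782.08; balance $0.00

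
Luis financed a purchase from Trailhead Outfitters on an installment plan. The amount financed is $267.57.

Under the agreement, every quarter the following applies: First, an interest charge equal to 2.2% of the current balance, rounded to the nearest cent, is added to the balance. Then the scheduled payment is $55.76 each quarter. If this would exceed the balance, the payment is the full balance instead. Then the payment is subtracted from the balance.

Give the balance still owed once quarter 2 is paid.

$166.73

Quarter 1: $267.57 +$5.89 interest = $273.46; pay $55.76 → $217.70
Quarter 2: $217.70 +$4.79 interest = $222.49; pay $55.76 → $166.73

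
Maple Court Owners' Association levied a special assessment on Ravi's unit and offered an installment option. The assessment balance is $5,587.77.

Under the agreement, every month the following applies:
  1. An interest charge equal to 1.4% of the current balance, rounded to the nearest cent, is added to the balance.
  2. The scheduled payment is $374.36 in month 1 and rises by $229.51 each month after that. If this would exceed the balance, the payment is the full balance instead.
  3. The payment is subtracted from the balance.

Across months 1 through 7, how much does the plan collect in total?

# | Opening | Interest | Payment | End bal
1 | $5,587.77 | $78.23 | $374.36 | $5,291.64
2 | $5,291.64 | $74.08 | $603.87 | $4,761.85
3 | $4,761.85 | $66.67 | $833.38 | $3,995.14
4 | $3,995.14 | $55.93 | $1,062.89 | $2,988.18
5 | $2,988.18 | $41.83 | $1,292.40 | $1,737.61
6 | $1,737.61 | $24.33 | $1,521.91 | $240.03
7 | $240.03 | $3.36 | $243.39 | $0.00
Total paid: $5,932.20

$5,932.20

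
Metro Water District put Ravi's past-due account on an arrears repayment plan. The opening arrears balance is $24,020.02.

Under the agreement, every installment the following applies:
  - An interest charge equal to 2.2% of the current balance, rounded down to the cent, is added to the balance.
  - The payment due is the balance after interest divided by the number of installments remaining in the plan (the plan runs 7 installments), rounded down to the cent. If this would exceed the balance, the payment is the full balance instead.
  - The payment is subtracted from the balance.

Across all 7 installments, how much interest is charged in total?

$2,209.34

Installment 1: $24,020.02 +$528.44 interest = $24,548.46; pay $3,506.92 → $21,041.54
Installment 2: $21,041.54 +$462.91 interest = $21,504.45; pay $3,584.07 → $17,920.38
Installment 3: $17,920.38 +$394.24 interest = $18,314.62; pay $3,662.92 → $14,651.70
Installment 4: $14,651.70 +$322.33 interest = $14,974.03; pay $3,743.50 → $11,230.53
Installment 5: $11,230.53 +$247.07 interest = $11,477.60; pay $3,825.86 → $7,651.74
Installment 6: $7,651.74 +$168.33 interest = $7,820.07; pay $3,910.03 → $3,910.04
Installment 7: $3,910.04 +$86.02 interest = $3,996.06; pay $3,996.06 → $0.00
Total interest: $528.44 + $462.91 + $394.24 + $322.33 + $247.07 + $168.33 + $86.02 = $2,209.34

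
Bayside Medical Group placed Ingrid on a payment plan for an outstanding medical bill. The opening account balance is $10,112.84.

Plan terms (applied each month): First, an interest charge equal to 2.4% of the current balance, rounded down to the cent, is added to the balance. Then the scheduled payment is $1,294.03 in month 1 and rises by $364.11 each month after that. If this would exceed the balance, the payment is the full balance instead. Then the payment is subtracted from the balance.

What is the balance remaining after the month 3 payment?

$5,781.49

Month 1: $10,112.84 +$242.70 interest = $10,355.54; pay $1,294.03 → $9,061.51
Month 2: $9,061.51 +$217.47 interest = $9,278.98; pay $1,658.14 → $7,620.84
Month 3: $7,620.84 +$182.90 interest = $7,803.74; pay $2,022.25 → $5,781.49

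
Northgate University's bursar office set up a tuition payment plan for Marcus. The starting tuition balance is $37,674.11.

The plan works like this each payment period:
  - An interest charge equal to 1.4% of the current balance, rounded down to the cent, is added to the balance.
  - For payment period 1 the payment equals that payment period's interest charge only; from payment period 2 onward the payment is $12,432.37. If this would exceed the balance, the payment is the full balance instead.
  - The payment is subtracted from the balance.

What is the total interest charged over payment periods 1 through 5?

$1,627.77

Payment period 1: $37,674.11 +$527.43 interest = $38,201.54; pay $527.43 → $37,674.11
Payment period 2: $37,674.11 +$527.43 interest = $38,201.54; pay $12,432.37 → $25,769.17
Payment period 3: $25,769.17 +$360.76 interest = $26,129.93; pay $12,432.37 → $13,697.56
Payment period 4: $13,697.56 +$191.76 interest = $13,889.32; pay $12,432.37 → $1,456.95
Payment period 5: $1,456.95 +$20.39 interest = $1,477.34; pay $1,477.34 → $0.00
Total interest: $527.43 + $527.43 + $360.76 + $191.76 + $20.39 = $1,627.77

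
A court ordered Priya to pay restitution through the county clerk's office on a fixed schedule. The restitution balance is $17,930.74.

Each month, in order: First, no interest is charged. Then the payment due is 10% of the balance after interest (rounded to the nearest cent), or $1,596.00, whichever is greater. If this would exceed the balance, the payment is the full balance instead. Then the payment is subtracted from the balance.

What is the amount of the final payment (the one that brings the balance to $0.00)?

# | Opening | Payment | End bal
1 | $17,930.74 | $1,793.07 | $16,137.67
2 | $16,137.67 | $1,613.77 | $14,523.90
3 | $14,523.90 | $1,596.00 | $12,927.90
4 | $12,927.90 | $1,596.00 | $11,331.90
5 | $11,331.90 | $1,596.00 | $9,735.90
6 | $9,735.90 | $1,596.00 | $8,139.90
7 | $8,139.90 | $1,596.00 | $6,543.90
8 | $6,543.90 | $1,596.00 | $4,947.90
9 | $4,947.90 | $1,596.00 | $3,351.90
10 | $3,351.90 | $1,596.00 | $1,755.90
11 | $1,755.90 | $1,596.00 | $159.90
12 | $159.90 | $159.90 | $0.00

$159.90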